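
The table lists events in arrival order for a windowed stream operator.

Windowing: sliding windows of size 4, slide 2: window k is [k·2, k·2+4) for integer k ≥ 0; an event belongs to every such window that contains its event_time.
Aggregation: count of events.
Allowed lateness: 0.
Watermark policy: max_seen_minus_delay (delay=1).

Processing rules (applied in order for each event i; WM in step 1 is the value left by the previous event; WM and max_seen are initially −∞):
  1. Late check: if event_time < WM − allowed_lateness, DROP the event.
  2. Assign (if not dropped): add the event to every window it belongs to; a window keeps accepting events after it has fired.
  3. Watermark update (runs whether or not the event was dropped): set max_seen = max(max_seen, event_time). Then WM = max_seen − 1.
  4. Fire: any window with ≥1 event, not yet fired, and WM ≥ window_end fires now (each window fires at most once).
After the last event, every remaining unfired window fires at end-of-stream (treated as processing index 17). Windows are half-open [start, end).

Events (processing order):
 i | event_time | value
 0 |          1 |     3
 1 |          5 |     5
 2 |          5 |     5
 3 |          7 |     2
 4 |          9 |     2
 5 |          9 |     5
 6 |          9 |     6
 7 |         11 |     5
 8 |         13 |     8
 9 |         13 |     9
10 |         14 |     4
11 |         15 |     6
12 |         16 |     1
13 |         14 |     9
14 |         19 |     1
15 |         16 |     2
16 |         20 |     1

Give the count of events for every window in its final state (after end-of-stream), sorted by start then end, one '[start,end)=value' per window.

i=0 t=1 v=3: → [0,4); WM=0
i=1 t=5 v=5: → [4,8),[2,6); WM=4; [0,4) fires=1
i=2 t=5 v=5: → [4,8),[2,6); WM=4
i=3 t=7 v=2: → [6,10),[4,8); WM=6; [2,6) fires=2
i=4 t=9 v=2: → [8,12),[6,10); WM=8; [4,8) fires=3
i=5 t=9 v=5: → [8,12),[6,10); WM=8
i=6 t=9 v=6: → [8,12),[6,10); WM=8
i=7 t=11 v=5: → [10,14),[8,12); WM=10; [6,10) fires=4
i=8 t=13 v=8: → [12,16),[10,14); WM=12; [8,12) fires=4
i=9 t=13 v=9: → [12,16),[10,14); WM=12
i=10 t=14 v=4: → [14,18),[12,16); WM=13
i=11 t=15 v=6: → [14,18),[12,16); WM=14; [10,14) fires=3
i=12 t=16 v=1: → [16,20),[14,18); WM=15
i=13 t=14 v=9: DROP (t<15-0); WM=15
i=14 t=19 v=1: → [18,22),[16,20); WM=18; [12,16) fires=4 [14,18) fires=3
i=15 t=16 v=2: DROP (t<18-0); WM=18
i=16 t=20 v=1: → [20,24),[18,22); WM=19

[0,4)=1 [2,6)=2 [4,8)=3 [6,10)=4 [8,12)=4 [10,14)=3 [12,16)=4 [14,18)=3 [16,20)=2 [18,22)=2 [20,24)=1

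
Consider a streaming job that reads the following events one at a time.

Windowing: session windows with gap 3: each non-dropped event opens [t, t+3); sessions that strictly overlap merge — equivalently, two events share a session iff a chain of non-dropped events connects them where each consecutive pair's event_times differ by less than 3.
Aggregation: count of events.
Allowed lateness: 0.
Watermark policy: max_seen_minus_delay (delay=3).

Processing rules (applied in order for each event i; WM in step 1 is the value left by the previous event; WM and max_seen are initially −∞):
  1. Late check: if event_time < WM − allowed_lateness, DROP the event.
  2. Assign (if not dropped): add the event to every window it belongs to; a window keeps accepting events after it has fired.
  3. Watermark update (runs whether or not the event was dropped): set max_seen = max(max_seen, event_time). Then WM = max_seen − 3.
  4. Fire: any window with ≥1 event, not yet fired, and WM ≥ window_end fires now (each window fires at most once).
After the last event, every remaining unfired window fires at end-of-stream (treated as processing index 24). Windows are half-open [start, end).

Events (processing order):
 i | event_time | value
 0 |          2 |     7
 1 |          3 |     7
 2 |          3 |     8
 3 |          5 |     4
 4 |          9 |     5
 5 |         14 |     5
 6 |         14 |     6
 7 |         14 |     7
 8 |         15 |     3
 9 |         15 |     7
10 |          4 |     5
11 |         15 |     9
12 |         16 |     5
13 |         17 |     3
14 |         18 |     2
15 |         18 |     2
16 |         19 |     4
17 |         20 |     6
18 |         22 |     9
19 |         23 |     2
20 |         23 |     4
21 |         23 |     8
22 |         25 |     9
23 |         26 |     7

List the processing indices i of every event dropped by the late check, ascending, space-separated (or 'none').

10

i=0 t=2 v=7: → [2,5); WM=-1
i=1 t=3 v=7: → [2,6); WM=0
i=2 t=3 v=8: → [2,6); WM=0
i=3 t=5 v=4: → [2,8); WM=2
i=4 t=9 v=5: → [9,12); WM=6
i=5 t=14 v=5: → [14,17); WM=11
i=6 t=14 v=6: → [14,17); WM=11
i=7 t=14 v=7: → [14,17); WM=11
i=8 t=15 v=3: → [14,18); WM=12
i=9 t=15 v=7: → [14,18); WM=12
i=10 t=4 v=5: DROP (t<12-0); WM=12
i=11 t=15 v=9: → [14,18); WM=12
i=12 t=16 v=5: → [14,19); WM=13
i=13 t=17 v=3: → [14,20); WM=14
i=14 t=18 v=2: → [14,21); WM=15
i=15 t=18 v=2: → [14,21); WM=15
i=16 t=19 v=4: → [14,22); WM=16
i=17 t=20 v=6: → [14,23); WM=17
i=18 t=22 v=9: → [14,25); WM=19
i=19 t=23 v=2: → [14,26); WM=20
i=20 t=23 v=4: → [14,26); WM=20
i=21 t=23 v=8: → [14,26); WM=20
i=22 t=25 v=9: → [14,28); WM=22
i=23 t=26 v=7: → [14,29); WM=23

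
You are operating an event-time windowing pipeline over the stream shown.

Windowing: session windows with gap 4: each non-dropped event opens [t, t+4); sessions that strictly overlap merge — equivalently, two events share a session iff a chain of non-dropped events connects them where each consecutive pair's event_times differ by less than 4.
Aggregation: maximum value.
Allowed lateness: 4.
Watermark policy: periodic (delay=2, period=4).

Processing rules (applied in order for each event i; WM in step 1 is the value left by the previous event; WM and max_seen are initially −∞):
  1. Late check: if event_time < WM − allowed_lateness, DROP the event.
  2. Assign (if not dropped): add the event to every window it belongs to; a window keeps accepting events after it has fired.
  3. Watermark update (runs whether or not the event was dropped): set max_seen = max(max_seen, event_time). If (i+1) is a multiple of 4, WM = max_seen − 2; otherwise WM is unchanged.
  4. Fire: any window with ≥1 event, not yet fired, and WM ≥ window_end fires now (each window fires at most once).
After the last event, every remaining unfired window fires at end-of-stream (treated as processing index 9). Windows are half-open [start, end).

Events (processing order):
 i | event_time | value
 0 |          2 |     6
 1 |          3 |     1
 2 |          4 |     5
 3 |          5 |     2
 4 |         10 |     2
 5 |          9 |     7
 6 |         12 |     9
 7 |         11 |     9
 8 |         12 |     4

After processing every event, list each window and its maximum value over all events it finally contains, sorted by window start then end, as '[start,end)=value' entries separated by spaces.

i=0 t=2 v=6: → [2,6); WM=−∞
i=1 t=3 v=1: → [2,7); WM=−∞
i=2 t=4 v=5: → [2,8); WM=−∞
i=3 t=5 v=2: → [2,9); WM=3
i=4 t=10 v=2: → [10,14); WM=3
i=5 t=9 v=7: → [9,14); WM=3
i=6 t=12 v=9: → [9,16); WM=3
i=7 t=11 v=9: → [9,16); WM=10
i=8 t=12 v=4: → [9,16); WM=10

[2,9)=6 [9,16)=9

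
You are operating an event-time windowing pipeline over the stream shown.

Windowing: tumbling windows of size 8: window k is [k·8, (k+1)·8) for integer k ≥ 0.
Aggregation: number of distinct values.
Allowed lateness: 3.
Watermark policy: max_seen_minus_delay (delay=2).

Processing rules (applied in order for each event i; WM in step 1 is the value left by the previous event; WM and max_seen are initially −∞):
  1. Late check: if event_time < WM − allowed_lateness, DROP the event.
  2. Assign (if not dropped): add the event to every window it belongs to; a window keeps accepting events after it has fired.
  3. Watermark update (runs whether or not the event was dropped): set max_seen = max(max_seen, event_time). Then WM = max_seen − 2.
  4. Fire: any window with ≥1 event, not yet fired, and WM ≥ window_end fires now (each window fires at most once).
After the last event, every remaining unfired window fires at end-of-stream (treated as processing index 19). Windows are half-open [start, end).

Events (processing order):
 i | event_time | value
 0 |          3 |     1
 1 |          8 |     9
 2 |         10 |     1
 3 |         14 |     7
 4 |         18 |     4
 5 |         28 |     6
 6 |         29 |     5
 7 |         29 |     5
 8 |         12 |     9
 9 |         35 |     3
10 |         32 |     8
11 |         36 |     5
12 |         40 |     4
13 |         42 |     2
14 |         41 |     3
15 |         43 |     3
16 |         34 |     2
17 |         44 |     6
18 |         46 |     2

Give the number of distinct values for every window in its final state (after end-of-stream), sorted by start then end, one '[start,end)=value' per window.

[0,8)=1 [8,16)=3 [16,24)=1 [24,32)=2 [32,40)=3 [40,48)=4

i=0 t=3 v=1: → [0,8); WM=1
i=1 t=8 v=9: → [8,16); WM=6
i=2 t=10 v=1: → [8,16); WM=8; [0,8) fires=1
i=3 t=14 v=7: → [8,16); WM=12
i=4 t=18 v=4: → [16,24); WM=16; [8,16) fires=3
i=5 t=28 v=6: → [24,32); WM=26; [16,24) fires=1
i=6 t=29 v=5: → [24,32); WM=27
i=7 t=29 v=5: → [24,32); WM=27
i=8 t=12 v=9: DROP (t<27-3); WM=27
i=9 t=35 v=3: → [32,40); WM=33; [24,32) fires=2
i=10 t=32 v=8: → [32,40); WM=33
i=11 t=36 v=5: → [32,40); WM=34
i=12 t=40 v=4: → [40,48); WM=38
i=13 t=42 v=2: → [40,48); WM=40; [32,40) fires=3
i=14 t=41 v=3: → [40,48); WM=40
i=15 t=43 v=3: → [40,48); WM=41
i=16 t=34 v=2: DROP (t<41-3); WM=41
i=17 t=44 v=6: → [40,48); WM=42
i=18 t=46 v=2: → [40,48); WM=44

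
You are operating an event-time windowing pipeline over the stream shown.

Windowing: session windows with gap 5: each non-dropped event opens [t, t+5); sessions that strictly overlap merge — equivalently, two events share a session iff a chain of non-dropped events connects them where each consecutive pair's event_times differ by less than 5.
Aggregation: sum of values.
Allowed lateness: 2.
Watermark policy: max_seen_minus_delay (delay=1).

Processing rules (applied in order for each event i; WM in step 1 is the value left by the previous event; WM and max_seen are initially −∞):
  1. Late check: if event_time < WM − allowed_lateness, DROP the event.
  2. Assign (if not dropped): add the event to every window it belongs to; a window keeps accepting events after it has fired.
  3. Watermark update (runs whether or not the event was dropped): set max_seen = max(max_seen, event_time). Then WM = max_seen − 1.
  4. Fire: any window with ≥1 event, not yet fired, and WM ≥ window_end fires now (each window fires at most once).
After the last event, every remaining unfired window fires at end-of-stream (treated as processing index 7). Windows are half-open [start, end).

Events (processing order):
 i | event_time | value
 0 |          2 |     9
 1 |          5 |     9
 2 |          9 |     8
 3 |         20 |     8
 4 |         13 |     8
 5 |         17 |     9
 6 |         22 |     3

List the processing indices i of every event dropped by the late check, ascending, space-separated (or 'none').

i=0 t=2 v=9: → [2,7); WM=1
i=1 t=5 v=9: → [2,10); WM=4
i=2 t=9 v=8: → [2,14); WM=8
i=3 t=20 v=8: → [20,25); WM=19
i=4 t=13 v=8: DROP (t<19-2); WM=19
i=5 t=17 v=9: → [17,25); WM=19
i=6 t=22 v=3: → [17,27); WM=21

4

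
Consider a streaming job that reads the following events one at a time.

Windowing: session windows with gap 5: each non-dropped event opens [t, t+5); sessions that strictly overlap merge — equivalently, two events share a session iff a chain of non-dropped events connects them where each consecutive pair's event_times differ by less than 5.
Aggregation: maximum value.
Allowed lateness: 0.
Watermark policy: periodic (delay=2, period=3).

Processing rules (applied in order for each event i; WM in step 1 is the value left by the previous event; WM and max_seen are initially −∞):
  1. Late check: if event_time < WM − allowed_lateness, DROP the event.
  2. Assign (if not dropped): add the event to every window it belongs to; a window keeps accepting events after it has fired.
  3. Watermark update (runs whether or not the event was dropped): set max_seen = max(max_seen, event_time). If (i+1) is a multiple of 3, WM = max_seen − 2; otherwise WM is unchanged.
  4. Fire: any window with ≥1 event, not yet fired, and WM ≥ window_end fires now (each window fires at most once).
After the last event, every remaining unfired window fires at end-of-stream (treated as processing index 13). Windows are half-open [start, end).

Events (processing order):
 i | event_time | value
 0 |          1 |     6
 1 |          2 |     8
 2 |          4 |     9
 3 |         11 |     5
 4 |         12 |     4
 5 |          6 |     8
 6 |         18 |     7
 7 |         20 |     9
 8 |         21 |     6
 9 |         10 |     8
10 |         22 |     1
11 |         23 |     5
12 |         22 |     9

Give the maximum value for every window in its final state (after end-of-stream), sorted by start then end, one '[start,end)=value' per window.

[1,11)=9 [11,17)=5 [18,28)=9

i=0 t=1 v=6: → [1,6); WM=−∞
i=1 t=2 v=8: → [1,7); WM=−∞
i=2 t=4 v=9: → [1,9); WM=2
i=3 t=11 v=5: → [11,16); WM=2
i=4 t=12 v=4: → [11,17); WM=2
i=5 t=6 v=8: → [1,11); WM=10
i=6 t=18 v=7: → [18,23); WM=10
i=7 t=20 v=9: → [18,25); WM=10
i=8 t=21 v=6: → [18,26); WM=19
i=9 t=10 v=8: DROP (t<19-0); WM=19
i=10 t=22 v=1: → [18,27); WM=19
i=11 t=23 v=5: → [18,28); WM=21
i=12 t=22 v=9: → [18,28); WM=21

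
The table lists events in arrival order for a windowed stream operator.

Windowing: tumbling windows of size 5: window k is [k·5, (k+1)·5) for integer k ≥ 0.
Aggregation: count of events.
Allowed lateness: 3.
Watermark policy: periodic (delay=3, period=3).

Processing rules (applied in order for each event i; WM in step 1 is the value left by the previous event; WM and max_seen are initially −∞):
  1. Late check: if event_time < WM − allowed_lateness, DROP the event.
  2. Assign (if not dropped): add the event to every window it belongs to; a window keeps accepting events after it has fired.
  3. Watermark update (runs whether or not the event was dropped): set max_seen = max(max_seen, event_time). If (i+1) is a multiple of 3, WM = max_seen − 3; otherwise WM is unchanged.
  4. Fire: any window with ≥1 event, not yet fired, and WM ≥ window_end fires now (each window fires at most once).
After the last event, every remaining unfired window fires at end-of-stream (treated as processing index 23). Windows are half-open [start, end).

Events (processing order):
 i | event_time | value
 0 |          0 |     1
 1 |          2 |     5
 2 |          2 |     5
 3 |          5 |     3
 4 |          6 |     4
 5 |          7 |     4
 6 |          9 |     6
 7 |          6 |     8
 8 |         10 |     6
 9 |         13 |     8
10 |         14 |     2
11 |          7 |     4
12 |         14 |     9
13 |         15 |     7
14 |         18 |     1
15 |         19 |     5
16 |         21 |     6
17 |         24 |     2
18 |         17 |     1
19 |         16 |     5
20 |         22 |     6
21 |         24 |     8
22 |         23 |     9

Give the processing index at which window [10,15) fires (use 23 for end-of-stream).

i=0 t=0 v=1: → [0,5); WM=−∞
i=1 t=2 v=5: → [0,5); WM=−∞
i=2 t=2 v=5: → [0,5); WM=-1
i=3 t=5 v=3: → [5,10); WM=-1
i=4 t=6 v=4: → [5,10); WM=-1
i=5 t=7 v=4: → [5,10); WM=4
i=6 t=9 v=6: → [5,10); WM=4
i=7 t=6 v=8: → [5,10); WM=4
i=8 t=10 v=6: → [10,15); WM=7; [0,5) fires=3
i=9 t=13 v=8: → [10,15); WM=7
i=10 t=14 v=2: → [10,15); WM=7
i=11 t=7 v=4: → [5,10); WM=11; [5,10) fires=6
i=12 t=14 v=9: → [10,15); WM=11
i=13 t=15 v=7: → [15,20); WM=11
i=14 t=18 v=1: → [15,20); WM=15; [10,15) fires=4
i=15 t=19 v=5: → [15,20); WM=15
i=16 t=21 v=6: → [20,25); WM=15
i=17 t=24 v=2: → [20,25); WM=21; [15,20) fires=3
i=18 t=17 v=1: DROP (t<21-3); WM=21
i=19 t=16 v=5: DROP (t<21-3); WM=21
i=20 t=22 v=6: → [20,25); WM=21
i=21 t=24 v=8: → [20,25); WM=21
i=22 t=23 v=9: → [20,25); WM=21

14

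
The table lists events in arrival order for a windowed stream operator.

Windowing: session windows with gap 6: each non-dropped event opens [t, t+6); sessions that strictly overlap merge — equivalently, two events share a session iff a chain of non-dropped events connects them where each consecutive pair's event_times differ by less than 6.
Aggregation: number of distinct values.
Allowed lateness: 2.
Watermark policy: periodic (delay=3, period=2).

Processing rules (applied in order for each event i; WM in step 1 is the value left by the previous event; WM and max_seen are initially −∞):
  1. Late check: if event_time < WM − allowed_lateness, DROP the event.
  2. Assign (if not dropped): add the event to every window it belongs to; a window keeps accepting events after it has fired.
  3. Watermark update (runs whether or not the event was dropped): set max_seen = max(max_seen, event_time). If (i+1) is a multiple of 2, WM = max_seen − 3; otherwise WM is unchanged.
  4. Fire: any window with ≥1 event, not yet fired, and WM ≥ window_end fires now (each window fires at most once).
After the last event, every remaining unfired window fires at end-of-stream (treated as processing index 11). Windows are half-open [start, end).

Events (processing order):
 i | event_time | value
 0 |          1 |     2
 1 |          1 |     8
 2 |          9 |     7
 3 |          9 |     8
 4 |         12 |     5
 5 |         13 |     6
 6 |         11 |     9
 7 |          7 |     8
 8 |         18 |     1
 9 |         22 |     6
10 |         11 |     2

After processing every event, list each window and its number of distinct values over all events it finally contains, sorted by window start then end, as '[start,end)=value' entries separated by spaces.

i=0 t=1 v=2: → [1,7); WM=−∞
i=1 t=1 v=8: → [1,7); WM=-2
i=2 t=9 v=7: → [9,15); WM=-2
i=3 t=9 v=8: → [9,15); WM=6
i=4 t=12 v=5: → [9,18); WM=6
i=5 t=13 v=6: → [9,19); WM=10
i=6 t=11 v=9: → [9,19); WM=10
i=7 t=7 v=8: DROP (t<10-2); WM=10
i=8 t=18 v=1: → [9,24); WM=10
i=9 t=22 v=6: → [9,28); WM=19
i=10 t=11 v=2: DROP (t<19-2); WM=19

[1,7)=2 [9,28)=6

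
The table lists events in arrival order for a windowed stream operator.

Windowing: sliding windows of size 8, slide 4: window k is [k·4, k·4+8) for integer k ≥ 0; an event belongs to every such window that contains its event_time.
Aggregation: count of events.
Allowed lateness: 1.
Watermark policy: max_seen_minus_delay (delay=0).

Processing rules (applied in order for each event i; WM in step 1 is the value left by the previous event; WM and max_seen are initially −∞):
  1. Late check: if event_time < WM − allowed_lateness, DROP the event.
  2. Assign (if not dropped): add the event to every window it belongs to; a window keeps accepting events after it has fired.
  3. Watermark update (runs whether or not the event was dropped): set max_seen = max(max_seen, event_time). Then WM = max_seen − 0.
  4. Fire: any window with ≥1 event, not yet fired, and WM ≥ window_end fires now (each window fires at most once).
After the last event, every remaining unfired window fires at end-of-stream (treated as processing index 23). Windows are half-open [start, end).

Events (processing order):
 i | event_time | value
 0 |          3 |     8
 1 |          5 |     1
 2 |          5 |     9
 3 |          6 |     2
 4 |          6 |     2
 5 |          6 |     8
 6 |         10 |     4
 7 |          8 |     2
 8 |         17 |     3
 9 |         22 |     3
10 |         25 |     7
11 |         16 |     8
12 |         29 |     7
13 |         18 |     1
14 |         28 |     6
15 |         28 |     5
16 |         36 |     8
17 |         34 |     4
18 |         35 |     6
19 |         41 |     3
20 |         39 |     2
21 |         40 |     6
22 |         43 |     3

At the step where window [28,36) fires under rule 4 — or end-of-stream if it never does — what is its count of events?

3

i=0 t=3 v=8: → [0,8); WM=3
i=1 t=5 v=1: → [4,12),[0,8); WM=5
i=2 t=5 v=9: → [4,12),[0,8); WM=5
i=3 t=6 v=2: → [4,12),[0,8); WM=6
i=4 t=6 v=2: → [4,12),[0,8); WM=6
i=5 t=6 v=8: → [4,12),[0,8); WM=6
i=6 t=10 v=4: → [8,16),[4,12); WM=10; [0,8) fires=6
i=7 t=8 v=2: DROP (t<10-1); WM=10
i=8 t=17 v=3: → [16,24),[12,20); WM=17; [4,12) fires=6 [8,16) fires=1
i=9 t=22 v=3: → [20,28),[16,24); WM=22; [12,20) fires=1
i=10 t=25 v=7: → [24,32),[20,28); WM=25; [16,24) fires=2
i=11 t=16 v=8: DROP (t<25-1); WM=25
i=12 t=29 v=7: → [28,36),[24,32); WM=29; [20,28) fires=2
i=13 t=18 v=1: DROP (t<29-1); WM=29
i=14 t=28 v=6: → [28,36),[24,32); WM=29
i=15 t=28 v=5: → [28,36),[24,32); WM=29
i=16 t=36 v=8: → [36,44),[32,40); WM=36; [24,32) fires=4 [28,36) fires=3
i=17 t=34 v=4: DROP (t<36-1); WM=36
i=18 t=35 v=6: → [32,40),[28,36); WM=36
i=19 t=41 v=3: → [40,48),[36,44); WM=41; [32,40) fires=2
i=20 t=39 v=2: DROP (t<41-1); WM=41
i=21 t=40 v=6: → [40,48),[36,44); WM=41
i=22 t=43 v=3: → [40,48),[36,44); WM=43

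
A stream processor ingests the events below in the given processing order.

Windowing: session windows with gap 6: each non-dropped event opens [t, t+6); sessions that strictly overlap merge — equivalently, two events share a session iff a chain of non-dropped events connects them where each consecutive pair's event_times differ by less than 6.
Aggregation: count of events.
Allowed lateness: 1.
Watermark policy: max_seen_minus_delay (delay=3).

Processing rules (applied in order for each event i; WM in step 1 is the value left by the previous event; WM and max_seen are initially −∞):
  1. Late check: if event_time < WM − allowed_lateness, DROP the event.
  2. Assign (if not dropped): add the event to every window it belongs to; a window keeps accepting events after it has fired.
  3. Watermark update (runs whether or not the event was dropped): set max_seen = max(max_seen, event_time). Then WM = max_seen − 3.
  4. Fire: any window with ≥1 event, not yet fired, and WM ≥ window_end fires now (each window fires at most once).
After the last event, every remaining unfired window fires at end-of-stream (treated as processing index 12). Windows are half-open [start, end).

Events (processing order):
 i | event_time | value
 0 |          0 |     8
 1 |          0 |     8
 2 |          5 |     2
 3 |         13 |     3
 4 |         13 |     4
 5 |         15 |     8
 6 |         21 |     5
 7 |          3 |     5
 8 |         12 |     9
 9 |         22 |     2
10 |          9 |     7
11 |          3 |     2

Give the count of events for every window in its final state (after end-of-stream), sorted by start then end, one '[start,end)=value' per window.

[0,11)=3 [13,21)=3 [21,28)=2

i=0 t=0 v=8: → [0,6); WM=-3
i=1 t=0 v=8: → [0,6); WM=-3
i=2 t=5 v=2: → [0,11); WM=2
i=3 t=13 v=3: → [13,19); WM=10
i=4 t=13 v=4: → [13,19); WM=10
i=5 t=15 v=8: → [13,21); WM=12
i=6 t=21 v=5: → [21,27); WM=18
i=7 t=3 v=5: DROP (t<18-1); WM=18
i=8 t=12 v=9: DROP (t<18-1); WM=18
i=9 t=22 v=2: → [21,28); WM=19
i=10 t=9 v=7: DROP (t<19-1); WM=19
i=11 t=3 v=2: DROP (t<19-1); WM=19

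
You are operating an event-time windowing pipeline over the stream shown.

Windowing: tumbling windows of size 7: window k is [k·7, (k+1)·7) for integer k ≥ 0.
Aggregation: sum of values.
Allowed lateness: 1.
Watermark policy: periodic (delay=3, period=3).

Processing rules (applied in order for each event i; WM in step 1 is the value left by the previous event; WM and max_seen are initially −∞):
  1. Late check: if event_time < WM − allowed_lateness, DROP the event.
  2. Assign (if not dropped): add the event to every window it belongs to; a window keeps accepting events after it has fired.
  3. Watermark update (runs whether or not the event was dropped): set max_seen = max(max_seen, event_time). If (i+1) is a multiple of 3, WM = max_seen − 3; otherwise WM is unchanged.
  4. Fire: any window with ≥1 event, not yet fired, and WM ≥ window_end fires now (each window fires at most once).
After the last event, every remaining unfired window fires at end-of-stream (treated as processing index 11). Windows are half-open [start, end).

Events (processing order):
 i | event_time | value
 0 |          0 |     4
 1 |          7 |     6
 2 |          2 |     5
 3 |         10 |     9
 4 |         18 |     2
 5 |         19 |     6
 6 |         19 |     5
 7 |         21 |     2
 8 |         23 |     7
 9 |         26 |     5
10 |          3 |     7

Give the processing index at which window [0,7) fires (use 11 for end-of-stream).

5

i=0 t=0 v=4: → [0,7); WM=−∞
i=1 t=7 v=6: → [7,14); WM=−∞
i=2 t=2 v=5: → [0,7); WM=4
i=3 t=10 v=9: → [7,14); WM=4
i=4 t=18 v=2: → [14,21); WM=4
i=5 t=19 v=6: → [14,21); WM=16; [0,7) fires=9 [7,14) fires=15
i=6 t=19 v=5: → [14,21); WM=16
i=7 t=21 v=2: → [21,28); WM=16
i=8 t=23 v=7: → [21,28); WM=20
i=9 t=26 v=5: → [21,28); WM=20
i=10 t=3 v=7: DROP (t<20-1); WM=20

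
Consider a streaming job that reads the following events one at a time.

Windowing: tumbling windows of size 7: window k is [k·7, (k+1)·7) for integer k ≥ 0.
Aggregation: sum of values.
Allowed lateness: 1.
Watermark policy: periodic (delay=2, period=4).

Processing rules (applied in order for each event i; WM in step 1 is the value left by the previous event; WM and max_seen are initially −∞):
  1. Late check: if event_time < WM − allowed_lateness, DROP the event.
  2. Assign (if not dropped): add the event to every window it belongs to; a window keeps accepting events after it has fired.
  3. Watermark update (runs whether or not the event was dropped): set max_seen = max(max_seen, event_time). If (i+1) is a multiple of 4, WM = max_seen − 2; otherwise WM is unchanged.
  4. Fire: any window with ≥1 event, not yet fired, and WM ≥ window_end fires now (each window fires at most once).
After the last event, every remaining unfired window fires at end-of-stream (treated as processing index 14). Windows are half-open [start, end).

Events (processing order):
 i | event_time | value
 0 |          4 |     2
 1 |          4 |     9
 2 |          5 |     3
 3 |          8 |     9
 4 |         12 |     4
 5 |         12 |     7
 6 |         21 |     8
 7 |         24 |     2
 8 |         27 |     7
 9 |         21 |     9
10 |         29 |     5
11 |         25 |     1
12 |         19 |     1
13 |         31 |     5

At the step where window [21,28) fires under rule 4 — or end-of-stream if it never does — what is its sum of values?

27

i=0 t=4 v=2: → [0,7); WM=−∞
i=1 t=4 v=9: → [0,7); WM=−∞
i=2 t=5 v=3: → [0,7); WM=−∞
i=3 t=8 v=9: → [7,14); WM=6
i=4 t=12 v=4: → [7,14); WM=6
i=5 t=12 v=7: → [7,14); WM=6
i=6 t=21 v=8: → [21,28); WM=6
i=7 t=24 v=2: → [21,28); WM=22; [0,7) fires=14 [7,14) fires=20
i=8 t=27 v=7: → [21,28); WM=22
i=9 t=21 v=9: → [21,28); WM=22
i=10 t=29 v=5: → [28,35); WM=22
i=11 t=25 v=1: → [21,28); WM=27
i=12 t=19 v=1: DROP (t<27-1); WM=27
i=13 t=31 v=5: → [28,35); WM=27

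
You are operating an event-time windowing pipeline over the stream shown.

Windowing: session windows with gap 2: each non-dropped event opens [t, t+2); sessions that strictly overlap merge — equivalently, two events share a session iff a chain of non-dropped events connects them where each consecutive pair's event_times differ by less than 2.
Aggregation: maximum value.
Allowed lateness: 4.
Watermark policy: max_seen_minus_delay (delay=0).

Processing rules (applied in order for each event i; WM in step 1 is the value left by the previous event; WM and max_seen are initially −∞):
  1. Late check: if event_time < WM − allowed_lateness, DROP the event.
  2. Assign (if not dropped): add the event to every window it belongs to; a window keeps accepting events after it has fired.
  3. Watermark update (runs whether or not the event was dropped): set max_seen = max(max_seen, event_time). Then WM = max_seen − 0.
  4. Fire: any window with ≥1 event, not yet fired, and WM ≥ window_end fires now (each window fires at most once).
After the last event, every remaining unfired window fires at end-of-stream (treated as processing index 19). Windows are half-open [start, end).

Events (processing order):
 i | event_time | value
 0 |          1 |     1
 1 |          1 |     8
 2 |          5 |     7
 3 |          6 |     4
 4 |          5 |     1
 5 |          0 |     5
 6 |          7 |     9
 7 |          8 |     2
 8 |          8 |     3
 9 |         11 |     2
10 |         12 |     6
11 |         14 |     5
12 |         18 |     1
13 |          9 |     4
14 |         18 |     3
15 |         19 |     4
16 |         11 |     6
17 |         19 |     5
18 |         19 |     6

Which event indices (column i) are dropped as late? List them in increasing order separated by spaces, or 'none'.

i=0 t=1 v=1: → [1,3); WM=1
i=1 t=1 v=8: → [1,3); WM=1
i=2 t=5 v=7: → [5,7); WM=5
i=3 t=6 v=4: → [5,8); WM=6
i=4 t=5 v=1: → [5,8); WM=6
i=5 t=0 v=5: DROP (t<6-4); WM=6
i=6 t=7 v=9: → [5,9); WM=7
i=7 t=8 v=2: → [5,10); WM=8
i=8 t=8 v=3: → [5,10); WM=8
i=9 t=11 v=2: → [11,13); WM=11
i=10 t=12 v=6: → [11,14); WM=12
i=11 t=14 v=5: → [14,16); WM=14
i=12 t=18 v=1: → [18,20); WM=18
i=13 t=9 v=4: DROP (t<18-4); WM=18
i=14 t=18 v=3: → [18,20); WM=18
i=15 t=19 v=4: → [18,21); WM=19
i=16 t=11 v=6: DROP (t<19-4); WM=19
i=17 t=19 v=5: → [18,21); WM=19
i=18 t=19 v=6: → [18,21); WM=19

5 13 16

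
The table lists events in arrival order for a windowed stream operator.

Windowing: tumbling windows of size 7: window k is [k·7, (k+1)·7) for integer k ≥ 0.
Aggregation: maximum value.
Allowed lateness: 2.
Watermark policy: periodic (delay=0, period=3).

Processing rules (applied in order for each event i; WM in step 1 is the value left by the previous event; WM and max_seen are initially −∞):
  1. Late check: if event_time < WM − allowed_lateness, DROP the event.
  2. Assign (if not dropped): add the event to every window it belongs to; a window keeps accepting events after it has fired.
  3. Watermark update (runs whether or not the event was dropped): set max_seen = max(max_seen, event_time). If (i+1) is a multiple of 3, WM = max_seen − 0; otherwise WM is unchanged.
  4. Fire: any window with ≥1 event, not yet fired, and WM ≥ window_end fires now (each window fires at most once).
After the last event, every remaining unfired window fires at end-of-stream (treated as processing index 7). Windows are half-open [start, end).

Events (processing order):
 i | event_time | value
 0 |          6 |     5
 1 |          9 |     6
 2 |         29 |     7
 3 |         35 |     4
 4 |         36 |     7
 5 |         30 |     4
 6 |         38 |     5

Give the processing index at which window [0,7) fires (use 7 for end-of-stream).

i=0 t=6 v=5: → [0,7); WM=−∞
i=1 t=9 v=6: → [7,14); WM=−∞
i=2 t=29 v=7: → [28,35); WM=29; [0,7) fires=5 [7,14) fires=6
i=3 t=35 v=4: → [35,42); WM=29
i=4 t=36 v=7: → [35,42); WM=29
i=5 t=30 v=4: → [28,35); WM=36; [28,35) fires=7
i=6 t=38 v=5: → [35,42); WM=36

2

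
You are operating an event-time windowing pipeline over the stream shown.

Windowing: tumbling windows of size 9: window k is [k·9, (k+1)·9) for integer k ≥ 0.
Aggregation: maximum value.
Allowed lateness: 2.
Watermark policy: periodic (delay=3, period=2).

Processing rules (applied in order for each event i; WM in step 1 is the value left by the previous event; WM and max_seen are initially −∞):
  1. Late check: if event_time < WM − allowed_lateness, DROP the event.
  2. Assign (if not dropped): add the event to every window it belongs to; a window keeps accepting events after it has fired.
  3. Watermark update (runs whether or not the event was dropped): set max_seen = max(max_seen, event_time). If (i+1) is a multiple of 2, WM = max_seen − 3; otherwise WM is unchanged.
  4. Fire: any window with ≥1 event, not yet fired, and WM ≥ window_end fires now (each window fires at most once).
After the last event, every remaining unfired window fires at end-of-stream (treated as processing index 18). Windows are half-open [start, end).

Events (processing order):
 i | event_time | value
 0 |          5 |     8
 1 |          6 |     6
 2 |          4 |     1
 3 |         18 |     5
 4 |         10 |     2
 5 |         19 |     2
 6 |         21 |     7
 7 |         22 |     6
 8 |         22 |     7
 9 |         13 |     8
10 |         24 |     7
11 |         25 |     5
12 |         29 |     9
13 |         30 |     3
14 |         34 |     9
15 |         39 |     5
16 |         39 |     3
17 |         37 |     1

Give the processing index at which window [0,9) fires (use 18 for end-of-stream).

3

i=0 t=5 v=8: → [0,9); WM=−∞
i=1 t=6 v=6: → [0,9); WM=3
i=2 t=4 v=1: → [0,9); WM=3
i=3 t=18 v=5: → [18,27); WM=15; [0,9) fires=8
i=4 t=10 v=2: DROP (t<15-2); WM=15
i=5 t=19 v=2: → [18,27); WM=16
i=6 t=21 v=7: → [18,27); WM=16
i=7 t=22 v=6: → [18,27); WM=19
i=8 t=22 v=7: → [18,27); WM=19
i=9 t=13 v=8: DROP (t<19-2); WM=19
i=10 t=24 v=7: → [18,27); WM=19
i=11 t=25 v=5: → [18,27); WM=22
i=12 t=29 v=9: → [27,36); WM=22
i=13 t=30 v=3: → [27,36); WM=27; [18,27) fires=7
i=14 t=34 v=9: → [27,36); WM=27
i=15 t=39 v=5: → [36,45); WM=36; [27,36) fires=9
i=16 t=39 v=3: → [36,45); WM=36
i=17 t=37 v=1: → [36,45); WM=36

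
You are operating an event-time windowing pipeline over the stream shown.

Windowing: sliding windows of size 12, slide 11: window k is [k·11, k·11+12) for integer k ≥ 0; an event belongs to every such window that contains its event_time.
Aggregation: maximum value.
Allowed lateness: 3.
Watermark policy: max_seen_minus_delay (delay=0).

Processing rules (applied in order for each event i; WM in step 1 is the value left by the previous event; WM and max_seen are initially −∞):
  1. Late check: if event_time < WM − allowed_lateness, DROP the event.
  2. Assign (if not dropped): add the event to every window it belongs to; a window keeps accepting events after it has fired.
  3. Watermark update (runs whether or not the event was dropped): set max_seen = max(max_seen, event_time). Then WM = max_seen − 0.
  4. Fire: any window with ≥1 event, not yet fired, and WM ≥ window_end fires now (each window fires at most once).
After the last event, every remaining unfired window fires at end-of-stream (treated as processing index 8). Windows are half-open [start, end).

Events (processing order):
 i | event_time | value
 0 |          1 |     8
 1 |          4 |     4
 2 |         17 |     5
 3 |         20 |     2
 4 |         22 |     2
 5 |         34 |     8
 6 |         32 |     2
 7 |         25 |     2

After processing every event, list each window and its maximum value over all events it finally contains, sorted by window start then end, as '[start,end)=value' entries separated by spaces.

[0,12)=8 [11,23)=5 [22,34)=2 [33,45)=8

i=0 t=1 v=8: → [0,12); WM=1
i=1 t=4 v=4: → [0,12); WM=4
i=2 t=17 v=5: → [11,23); WM=17; [0,12) fires=8
i=3 t=20 v=2: → [11,23); WM=20
i=4 t=22 v=2: → [22,34),[11,23); WM=22
i=5 t=34 v=8: → [33,45); WM=34; [11,23) fires=5 [22,34) fires=2
i=6 t=32 v=2: → [22,34); WM=34
i=7 t=25 v=2: DROP (t<34-3); WM=34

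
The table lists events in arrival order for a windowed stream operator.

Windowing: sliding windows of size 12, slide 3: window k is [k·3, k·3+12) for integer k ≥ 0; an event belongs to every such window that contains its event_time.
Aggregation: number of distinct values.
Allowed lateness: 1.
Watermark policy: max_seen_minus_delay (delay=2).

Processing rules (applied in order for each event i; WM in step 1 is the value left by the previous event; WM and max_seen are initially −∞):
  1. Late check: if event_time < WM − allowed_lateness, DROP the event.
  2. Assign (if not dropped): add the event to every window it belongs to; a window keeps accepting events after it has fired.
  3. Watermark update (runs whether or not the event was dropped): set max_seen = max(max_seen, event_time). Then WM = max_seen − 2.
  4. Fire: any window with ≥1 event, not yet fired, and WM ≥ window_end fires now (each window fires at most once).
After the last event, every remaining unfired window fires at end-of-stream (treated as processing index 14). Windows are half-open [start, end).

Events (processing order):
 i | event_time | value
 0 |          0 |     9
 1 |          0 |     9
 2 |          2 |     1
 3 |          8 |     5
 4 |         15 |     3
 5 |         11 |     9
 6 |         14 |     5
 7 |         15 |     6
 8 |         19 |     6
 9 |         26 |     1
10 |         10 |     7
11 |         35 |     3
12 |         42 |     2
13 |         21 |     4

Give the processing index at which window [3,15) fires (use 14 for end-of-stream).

8

i=0 t=0 v=9: → [0,12); WM=-2
i=1 t=0 v=9: → [0,12); WM=-2
i=2 t=2 v=1: → [0,12); WM=0
i=3 t=8 v=5: → [6,18),[3,15),[0,12); WM=6
i=4 t=15 v=3: → [15,27),[12,24),[9,21),[6,18); WM=13; [0,12) fires=3
i=5 t=11 v=9: DROP (t<13-1); WM=13
i=6 t=14 v=5: → [12,24),[9,21),[6,18),[3,15); WM=13
i=7 t=15 v=6: → [15,27),[12,24),[9,21),[6,18); WM=13
i=8 t=19 v=6: → [18,30),[15,27),[12,24),[9,21); WM=17; [3,15) fires=1
i=9 t=26 v=1: → [24,36),[21,33),[18,30),[15,27); WM=24; [6,18) fires=3 [9,21) fires=3 [12,24) fires=3
i=10 t=10 v=7: DROP (t<24-1); WM=24
i=11 t=35 v=3: → [33,45),[30,42),[27,39),[24,36); WM=33; [15,27) fires=3 [18,30) fires=2 [21,33) fires=1
i=12 t=42 v=2: → [42,54),[39,51),[36,48),[33,45); WM=40; [24,36) fires=2 [27,39) fires=1
i=13 t=21 v=4: DROP (t<40-1); WM=40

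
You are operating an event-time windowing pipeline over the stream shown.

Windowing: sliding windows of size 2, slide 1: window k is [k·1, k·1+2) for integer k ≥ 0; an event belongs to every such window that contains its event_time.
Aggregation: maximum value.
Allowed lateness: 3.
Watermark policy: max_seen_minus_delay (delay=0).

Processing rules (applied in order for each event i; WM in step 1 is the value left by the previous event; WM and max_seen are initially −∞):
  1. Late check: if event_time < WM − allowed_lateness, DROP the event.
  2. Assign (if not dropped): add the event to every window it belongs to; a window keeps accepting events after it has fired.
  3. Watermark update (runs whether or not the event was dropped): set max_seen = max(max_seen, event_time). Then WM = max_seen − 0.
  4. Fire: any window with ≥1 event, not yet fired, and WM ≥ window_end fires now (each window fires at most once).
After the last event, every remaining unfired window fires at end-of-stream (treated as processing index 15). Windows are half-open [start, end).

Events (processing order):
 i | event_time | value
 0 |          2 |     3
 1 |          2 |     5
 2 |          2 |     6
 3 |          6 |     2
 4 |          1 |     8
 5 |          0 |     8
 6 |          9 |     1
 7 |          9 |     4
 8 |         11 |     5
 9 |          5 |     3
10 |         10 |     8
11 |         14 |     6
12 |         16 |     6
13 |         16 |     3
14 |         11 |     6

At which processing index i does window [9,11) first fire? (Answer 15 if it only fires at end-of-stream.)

i=0 t=2 v=3: → [2,4),[1,3); WM=2
i=1 t=2 v=5: → [2,4),[1,3); WM=2
i=2 t=2 v=6: → [2,4),[1,3); WM=2
i=3 t=6 v=2: → [6,8),[5,7); WM=6; [1,3) fires=6 [2,4) fires=6
i=4 t=1 v=8: DROP (t<6-3); WM=6
i=5 t=0 v=8: DROP (t<6-3); WM=6
i=6 t=9 v=1: → [9,11),[8,10); WM=9; [5,7) fires=2 [6,8) fires=2
i=7 t=9 v=4: → [9,11),[8,10); WM=9
i=8 t=11 v=5: → [11,13),[10,12); WM=11; [8,10) fires=4 [9,11) fires=4
i=9 t=5 v=3: DROP (t<11-3); WM=11
i=10 t=10 v=8: → [10,12),[9,11); WM=11
i=11 t=14 v=6: → [14,16),[13,15); WM=14; [10,12) fires=8 [11,13) fires=5
i=12 t=16 v=6: → [16,18),[15,17); WM=16; [13,15) fires=6 [14,16) fires=6
i=13 t=16 v=3: → [16,18),[15,17); WM=16
i=14 t=11 v=6: DROP (t<16-3); WM=16

8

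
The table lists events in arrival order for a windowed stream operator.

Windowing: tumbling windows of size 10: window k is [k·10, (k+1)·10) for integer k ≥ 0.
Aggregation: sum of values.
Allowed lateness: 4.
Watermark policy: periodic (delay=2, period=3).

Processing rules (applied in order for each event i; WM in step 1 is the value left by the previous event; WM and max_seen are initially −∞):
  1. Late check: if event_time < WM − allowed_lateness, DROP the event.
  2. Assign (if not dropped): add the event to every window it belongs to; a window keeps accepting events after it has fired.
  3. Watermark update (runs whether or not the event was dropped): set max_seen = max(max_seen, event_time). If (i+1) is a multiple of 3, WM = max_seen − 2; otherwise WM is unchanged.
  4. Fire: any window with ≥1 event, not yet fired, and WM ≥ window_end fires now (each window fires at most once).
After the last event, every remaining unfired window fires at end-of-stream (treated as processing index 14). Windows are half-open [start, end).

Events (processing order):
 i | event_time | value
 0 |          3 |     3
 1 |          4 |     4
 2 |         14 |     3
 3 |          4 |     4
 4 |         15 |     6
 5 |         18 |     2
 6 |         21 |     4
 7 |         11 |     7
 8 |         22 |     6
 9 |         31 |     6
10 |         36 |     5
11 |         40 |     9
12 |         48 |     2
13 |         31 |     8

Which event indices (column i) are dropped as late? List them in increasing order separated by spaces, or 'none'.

3 7 13

i=0 t=3 v=3: → [0,10); WM=−∞
i=1 t=4 v=4: → [0,10); WM=−∞
i=2 t=14 v=3: → [10,20); WM=12; [0,10) fires=7
i=3 t=4 v=4: DROP (t<12-4); WM=12
i=4 t=15 v=6: → [10,20); WM=12
i=5 t=18 v=2: → [10,20); WM=16
i=6 t=21 v=4: → [20,30); WM=16
i=7 t=11 v=7: DROP (t<16-4); WM=16
i=8 t=22 v=6: → [20,30); WM=20; [10,20) fires=11
i=9 t=31 v=6: → [30,40); WM=20
i=10 t=36 v=5: → [30,40); WM=20
i=11 t=40 v=9: → [40,50); WM=38; [20,30) fires=10
i=12 t=48 v=2: → [40,50); WM=38
i=13 t=31 v=8: DROP (t<38-4); WM=38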